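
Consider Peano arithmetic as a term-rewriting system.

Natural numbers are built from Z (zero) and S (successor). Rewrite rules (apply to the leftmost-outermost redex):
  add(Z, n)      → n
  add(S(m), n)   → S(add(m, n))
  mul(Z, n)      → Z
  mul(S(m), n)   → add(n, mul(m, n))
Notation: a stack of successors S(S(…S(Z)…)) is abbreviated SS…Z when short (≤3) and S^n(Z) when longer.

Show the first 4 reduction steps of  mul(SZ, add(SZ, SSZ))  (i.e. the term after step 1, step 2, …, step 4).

Answer: after 4 steps: S(add(SSZ, mul(Z, add(SZ, SSZ))))

Derivation:
  start: mul(SZ, add(SZ, SSZ))
  [1] add(add(SZ, SSZ), mul(Z, add(SZ, SSZ)))
  [2] add(S(add(Z, SSZ)), mul(Z, add(SZ, SSZ)))
  [3] S(add(add(Z, SSZ), mul(Z, add(SZ, SSZ))))
  [4] S(add(SSZ, mul(Z, add(SZ, SSZ))))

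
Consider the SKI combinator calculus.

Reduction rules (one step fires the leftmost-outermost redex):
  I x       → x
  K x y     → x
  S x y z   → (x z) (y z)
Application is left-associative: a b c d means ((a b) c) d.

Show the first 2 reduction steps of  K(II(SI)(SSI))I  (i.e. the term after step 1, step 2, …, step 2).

  start: K(II(SI)(SSI))I
  [1] II(SI)(SSI)
  [2] I(SI)(SSI)

Answer: after 2 steps: I(SI)(SSI)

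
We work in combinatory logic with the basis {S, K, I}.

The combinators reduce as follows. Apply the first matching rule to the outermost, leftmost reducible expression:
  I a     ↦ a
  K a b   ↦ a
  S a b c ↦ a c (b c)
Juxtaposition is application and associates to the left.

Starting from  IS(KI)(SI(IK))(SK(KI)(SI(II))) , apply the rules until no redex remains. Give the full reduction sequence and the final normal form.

Answer: normal form = SII  (in 15 steps)

Reduction:
  start: IS(KI)(SI(IK))(SK(KI)(SI(II)))
  step 1: S(KI)(SI(IK))(SK(KI)(SI(II)))
  step 2: KI(SK(KI)(SI(II)))(SI(IK)(SK(KI)(SI(II))))
  step 3: I(SI(IK)(SK(KI)(SI(II))))
  step 4: SI(IK)(SK(KI)(SI(II)))
  step 5: I(SK(KI)(SI(II)))(IK(SK(KI)(SI(II))))
  step 6: SK(KI)(SI(II))(IK(SK(KI)(SI(II))))
  step 7: K(SI(II))(KI(SI(II)))(IK(SK(KI)(SI(II))))
  step 8: SI(II)(IK(SK(KI)(SI(II))))
  step 9: I(IK(SK(KI)(SI(II))))(II(IK(SK(KI)(SI(II)))))
  step 10: IK(SK(KI)(SI(II)))(II(IK(SK(KI)(SI(II)))))
  step 11: K(SK(KI)(SI(II)))(II(IK(SK(KI)(SI(II)))))
  step 12: SK(KI)(SI(II))
  step 13: K(SI(II))(KI(SI(II)))
  step 14: SI(II)
  step 15: SII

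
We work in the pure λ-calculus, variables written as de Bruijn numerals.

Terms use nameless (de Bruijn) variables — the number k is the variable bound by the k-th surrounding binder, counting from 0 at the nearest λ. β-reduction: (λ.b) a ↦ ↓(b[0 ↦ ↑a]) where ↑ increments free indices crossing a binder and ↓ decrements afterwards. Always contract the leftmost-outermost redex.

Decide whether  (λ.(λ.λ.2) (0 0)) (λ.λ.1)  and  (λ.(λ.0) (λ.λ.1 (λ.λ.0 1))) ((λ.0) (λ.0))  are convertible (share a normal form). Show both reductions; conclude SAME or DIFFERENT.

Answer: DIFFERENT — A ⇓ λ.λ.λ.1, B ⇓ λ.λ.1 (λ.λ.0 1)

Working:
Term A:
  start: (λ.(λ.λ.2) (0 0)) (λ.λ.1)
  step 1: (λ.λ.λ.λ.1) ((λ.λ.1) (λ.λ.1))
  step 2: λ.λ.λ.1

Term B:
  start: (λ.(λ.0) (λ.λ.1 (λ.λ.0 1))) ((λ.0) (λ.0))
  step 1: (λ.0) (λ.λ.1 (λ.λ.0 1))
  step 2: λ.λ.1 (λ.λ.0 1)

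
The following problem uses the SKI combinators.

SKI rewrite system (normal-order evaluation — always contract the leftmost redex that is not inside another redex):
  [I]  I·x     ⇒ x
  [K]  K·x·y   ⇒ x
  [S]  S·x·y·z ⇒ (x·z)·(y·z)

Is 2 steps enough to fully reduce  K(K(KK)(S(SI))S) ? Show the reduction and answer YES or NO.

  start: K(K(KK)(S(SI))S)
  [1] K(KKS)
  [2] KK

Answer: YES — reaches normal form KK in 2 ≤ 2 steps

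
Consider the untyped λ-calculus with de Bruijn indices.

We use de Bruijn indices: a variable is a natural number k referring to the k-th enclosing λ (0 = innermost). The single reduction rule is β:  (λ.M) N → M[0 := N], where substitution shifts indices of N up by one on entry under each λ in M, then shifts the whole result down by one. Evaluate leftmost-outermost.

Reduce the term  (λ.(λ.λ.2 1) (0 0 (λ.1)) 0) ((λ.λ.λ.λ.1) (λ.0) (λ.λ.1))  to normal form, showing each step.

  start: (λ.(λ.λ.2 1) (0 0 (λ.1)) 0) ((λ.λ.λ.λ.1) (λ.0) (λ.λ.1))
  →1  (λ.λ.(λ.λ.λ.λ.1) (λ.0) (λ.λ.1) 1) ((λ.λ.λ.λ.1) (λ.0) (λ.λ.1) ((λ.λ.λ.λ.1) (λ.0) (λ.λ.1)) (λ.(λ.λ.λ.λ.1) (λ.0) (λ.λ.1))) ((λ.λ.λ.λ.1) (λ.0) (λ.λ.1))
  →2  (λ.(λ.λ.λ.λ.1) (λ.0) (λ.λ.1) ((λ.λ.λ.λ.1) (λ.0) (λ.λ.1) ((λ.λ.λ.λ.1) (λ.0) (λ.λ.1)) (λ.(λ.λ.λ.λ.1) (λ.0) (λ.λ.1)))) ((λ.λ.λ.λ.1) (λ.0) (λ.λ.1))
  →3  (λ.λ.λ.λ.1) (λ.0) (λ.λ.1) ((λ.λ.λ.λ.1) (λ.0) (λ.λ.1) ((λ.λ.λ.λ.1) (λ.0) (λ.λ.1)) (λ.(λ.λ.λ.λ.1) (λ.0) (λ.λ.1)))
  →4  (λ.λ.λ.1) (λ.λ.1) ((λ.λ.λ.λ.1) (λ.0) (λ.λ.1) ((λ.λ.λ.λ.1) (λ.0) (λ.λ.1)) (λ.(λ.λ.λ.λ.1) (λ.0) (λ.λ.1)))
  →5  (λ.λ.1) ((λ.λ.λ.λ.1) (λ.0) (λ.λ.1) ((λ.λ.λ.λ.1) (λ.0) (λ.λ.1)) (λ.(λ.λ.λ.λ.1) (λ.0) (λ.λ.1)))
  →6  λ.(λ.λ.λ.λ.1) (λ.0) (λ.λ.1) ((λ.λ.λ.λ.1) (λ.0) (λ.λ.1)) (λ.(λ.λ.λ.λ.1) (λ.0) (λ.λ.1))
  →7  λ.(λ.λ.λ.1) (λ.λ.1) ((λ.λ.λ.λ.1) (λ.0) (λ.λ.1)) (λ.(λ.λ.λ.λ.1) (λ.0) (λ.λ.1))
  →8  λ.(λ.λ.1) ((λ.λ.λ.λ.1) (λ.0) (λ.λ.1)) (λ.(λ.λ.λ.λ.1) (λ.0) (λ.λ.1))
  →9  λ.(λ.(λ.λ.λ.λ.1) (λ.0) (λ.λ.1)) (λ.(λ.λ.λ.λ.1) (λ.0) (λ.λ.1))
  →10  λ.(λ.λ.λ.λ.1) (λ.0) (λ.λ.1)
  →11  λ.(λ.λ.λ.1) (λ.λ.1)
  →12  λ.λ.λ.1

Answer: normal form = λ.λ.λ.1  (in 12 steps)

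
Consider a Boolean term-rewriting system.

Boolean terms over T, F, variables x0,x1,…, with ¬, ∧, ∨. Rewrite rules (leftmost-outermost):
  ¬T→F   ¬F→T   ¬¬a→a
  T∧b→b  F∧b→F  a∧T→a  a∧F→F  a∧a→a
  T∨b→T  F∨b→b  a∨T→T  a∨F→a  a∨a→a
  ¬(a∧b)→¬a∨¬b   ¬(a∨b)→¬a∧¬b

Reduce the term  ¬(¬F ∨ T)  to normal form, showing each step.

  start: ¬(¬F ∨ T)
  step 1: ¬¬F ∧ ¬T
  step 2: F ∧ ¬T
  step 3: F

Answer: normal form = F  (in 3 steps)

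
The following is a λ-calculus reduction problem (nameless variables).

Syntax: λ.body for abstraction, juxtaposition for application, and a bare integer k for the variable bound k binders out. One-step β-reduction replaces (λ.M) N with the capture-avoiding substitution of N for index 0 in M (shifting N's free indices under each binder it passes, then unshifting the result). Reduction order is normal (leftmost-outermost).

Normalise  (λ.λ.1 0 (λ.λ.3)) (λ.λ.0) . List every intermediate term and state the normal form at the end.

Answer: normal form = λ.λ.λ.λ.λ.0  (in 3 steps)

Derivation:
  start: (λ.λ.1 0 (λ.λ.3)) (λ.λ.0)
  step 1: λ.(λ.λ.0) 0 (λ.λ.λ.λ.0)
  step 2: λ.(λ.0) (λ.λ.λ.λ.0)
  step 3: λ.λ.λ.λ.λ.0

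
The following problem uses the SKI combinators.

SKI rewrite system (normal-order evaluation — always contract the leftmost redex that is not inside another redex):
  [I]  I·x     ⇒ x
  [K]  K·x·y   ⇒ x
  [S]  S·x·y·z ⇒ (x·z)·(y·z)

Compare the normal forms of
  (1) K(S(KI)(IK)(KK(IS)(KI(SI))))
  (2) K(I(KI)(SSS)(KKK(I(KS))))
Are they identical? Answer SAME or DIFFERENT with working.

Answer: DIFFERENT — A ⇓ K(K(KI)), B ⇓ K(K(KS))

Working:
Term A:
  start: K(S(KI)(IK)(KK(IS)(KI(SI))))
  step 1: K(KI(KK(IS)(KI(SI)))(IK(KK(IS)(KI(SI)))))
  step 2: K(I(IK(KK(IS)(KI(SI)))))
  step 3: K(IK(KK(IS)(KI(SI))))
  step 4: K(K(KK(IS)(KI(SI))))
  step 5: K(K(K(KI(SI))))
  step 6: K(K(KI))

Term B:
  start: K(I(KI)(SSS)(KKK(I(KS))))
  step 1: K(KI(SSS)(KKK(I(KS))))
  step 2: K(I(KKK(I(KS))))
  step 3: K(KKK(I(KS)))
  step 4: K(K(I(KS)))
  step 5: K(K(KS))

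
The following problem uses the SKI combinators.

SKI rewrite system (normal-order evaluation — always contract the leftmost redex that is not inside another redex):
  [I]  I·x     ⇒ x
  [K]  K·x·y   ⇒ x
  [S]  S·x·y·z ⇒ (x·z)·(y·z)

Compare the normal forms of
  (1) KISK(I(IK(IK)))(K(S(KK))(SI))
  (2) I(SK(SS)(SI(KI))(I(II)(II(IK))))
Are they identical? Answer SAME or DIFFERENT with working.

Answer: DIFFERENT — A ⇓ KK, B ⇓ KI

Reduction:
Term A:
  start: KISK(I(IK(IK)))(K(S(KK))(SI))
  [1] IK(I(IK(IK)))(K(S(KK))(SI))
  [2] K(I(IK(IK)))(K(S(KK))(SI))
  [3] I(IK(IK))
  [4] IK(IK)
  [5] K(IK)
  [6] KK

Term B:
  start: I(SK(SS)(SI(KI))(I(II)(II(IK))))
  [1] SK(SS)(SI(KI))(I(II)(II(IK)))
  [2] K(SI(KI))(SS(SI(KI)))(I(II)(II(IK)))
  [3] SI(KI)(I(II)(II(IK)))
  [4] I(I(II)(II(IK)))(KI(I(II)(II(IK))))
  [5] I(II)(II(IK))(KI(I(II)(II(IK))))
  [6] II(II(IK))(KI(I(II)(II(IK))))
  [7] I(II(IK))(KI(I(II)(II(IK))))
  [8] II(IK)(KI(I(II)(II(IK))))
  [9] I(IK)(KI(I(II)(II(IK))))
  [10] IK(KI(I(II)(II(IK))))
  [11] K(KI(I(II)(II(IK))))
  [12] KI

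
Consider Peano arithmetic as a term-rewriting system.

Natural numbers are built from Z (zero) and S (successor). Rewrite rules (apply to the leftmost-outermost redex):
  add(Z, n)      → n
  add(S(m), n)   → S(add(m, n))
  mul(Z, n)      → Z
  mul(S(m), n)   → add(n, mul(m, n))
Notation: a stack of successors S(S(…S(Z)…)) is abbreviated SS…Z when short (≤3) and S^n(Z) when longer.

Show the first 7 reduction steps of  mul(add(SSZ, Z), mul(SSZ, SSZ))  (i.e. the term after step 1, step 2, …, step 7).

Answer: after 7 steps: S(S(add(add(Z, mul(SZ, SSZ)), mul(add(SZ, Z), mul(SSZ, SSZ)))))

Reduction:
  start: mul(add(SSZ, Z), mul(SSZ, SSZ))
  [1] mul(S(add(SZ, Z)), mul(SSZ, SSZ))
  [2] add(mul(SSZ, SSZ), mul(add(SZ, Z), mul(SSZ, SSZ)))
  [3] add(add(SSZ, mul(SZ, SSZ)), mul(add(SZ, Z), mul(SSZ, SSZ)))
  [4] add(S(add(SZ, mul(SZ, SSZ))), mul(add(SZ, Z), mul(SSZ, SSZ)))
  [5] S(add(add(SZ, mul(SZ, SSZ)), mul(add(SZ, Z), mul(SSZ, SSZ))))
  [6] S(add(S(add(Z, mul(SZ, SSZ))), mul(add(SZ, Z), mul(SSZ, SSZ))))
  [7] S(S(add(add(Z, mul(SZ, SSZ)), mul(add(SZ, Z), mul(SSZ, SSZ)))))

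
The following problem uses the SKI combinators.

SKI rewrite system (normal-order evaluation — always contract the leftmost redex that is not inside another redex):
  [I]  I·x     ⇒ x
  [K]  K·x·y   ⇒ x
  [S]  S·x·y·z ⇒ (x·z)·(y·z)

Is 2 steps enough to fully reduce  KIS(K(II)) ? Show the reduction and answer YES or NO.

  start: KIS(K(II))
  step 1: I(K(II))
  step 2: K(II)

Answer: NO — after 2 steps the term is K(II), not yet normal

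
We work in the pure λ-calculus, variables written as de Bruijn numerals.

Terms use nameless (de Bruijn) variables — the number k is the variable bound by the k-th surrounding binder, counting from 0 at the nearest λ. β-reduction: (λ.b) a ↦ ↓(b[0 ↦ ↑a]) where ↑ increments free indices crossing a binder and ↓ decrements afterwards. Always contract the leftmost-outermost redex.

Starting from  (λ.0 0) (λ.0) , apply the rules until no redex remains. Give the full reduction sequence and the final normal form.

  start: (λ.0 0) (λ.0)
  →1  (λ.0) (λ.0)
  →2  λ.0

Answer: normal form = λ.0  (in 2 steps)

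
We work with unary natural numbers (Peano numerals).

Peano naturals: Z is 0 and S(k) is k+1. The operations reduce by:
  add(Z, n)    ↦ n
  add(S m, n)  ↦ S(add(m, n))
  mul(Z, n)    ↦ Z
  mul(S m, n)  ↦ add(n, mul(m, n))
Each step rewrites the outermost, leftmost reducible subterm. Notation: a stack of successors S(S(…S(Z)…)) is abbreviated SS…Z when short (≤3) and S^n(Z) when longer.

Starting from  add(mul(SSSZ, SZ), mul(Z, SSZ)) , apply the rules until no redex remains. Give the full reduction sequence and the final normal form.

  start: add(mul(SSSZ, SZ), mul(Z, SSZ))
  →1  add(add(SZ, mul(SSZ, SZ)), mul(Z, SSZ))
  →2  add(S(add(Z, mul(SSZ, SZ))), mul(Z, SSZ))
  →3  S(add(add(Z, mul(SSZ, SZ)), mul(Z, SSZ)))
  →4  S(add(mul(SSZ, SZ), mul(Z, SSZ)))
  →5  S(add(add(SZ, mul(SZ, SZ)), mul(Z, SSZ)))
  →6  S(add(S(add(Z, mul(SZ, SZ))), mul(Z, SSZ)))
  →7  S(S(add(add(Z, mul(SZ, SZ)), mul(Z, SSZ))))
  →8  S(S(add(mul(SZ, SZ), mul(Z, SSZ))))
  →9  S(S(add(add(SZ, mul(Z, SZ)), mul(Z, SSZ))))
  →10  S(S(add(S(add(Z, mul(Z, SZ))), mul(Z, SSZ))))
  →11  S(S(S(add(add(Z, mul(Z, SZ)), mul(Z, SSZ)))))
  →12  S(S(S(add(mul(Z, SZ), mul(Z, SSZ)))))
  →13  S(S(S(add(Z, mul(Z, SSZ)))))
  →14  S(S(S(mul(Z, SSZ))))
  →15  SSSZ

Answer: normal form = SSSZ  (in 15 steps)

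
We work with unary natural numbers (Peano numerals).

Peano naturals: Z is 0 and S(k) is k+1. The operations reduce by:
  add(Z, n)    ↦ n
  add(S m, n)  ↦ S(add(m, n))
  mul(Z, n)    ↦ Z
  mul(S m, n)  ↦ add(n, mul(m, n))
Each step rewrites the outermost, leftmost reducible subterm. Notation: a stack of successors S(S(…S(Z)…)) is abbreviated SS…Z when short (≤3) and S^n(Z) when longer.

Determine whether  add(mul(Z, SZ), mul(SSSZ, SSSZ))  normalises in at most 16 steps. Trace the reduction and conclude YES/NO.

Answer: NO — after 16 steps the term is S(S(S(S(S(S(S(S(S(add(Z, mul(Z, SSSZ))))))))))), not yet normal

Derivation:
  start: add(mul(Z, SZ), mul(SSSZ, SSSZ))
  [1] add(Z, mul(SSSZ, SSSZ))
  [2] mul(SSSZ, SSSZ)
  [3] add(SSSZ, mul(SSZ, SSSZ))
  [4] S(add(SSZ, mul(SSZ, SSSZ)))
  [5] S(S(add(SZ, mul(SSZ, SSSZ))))
  [6] S(S(S(add(Z, mul(SSZ, SSSZ)))))
  [7] S(S(S(mul(SSZ, SSSZ))))
  [8] S(S(S(add(SSSZ, mul(SZ, SSSZ)))))
  [9] S(S(S(S(add(SSZ, mul(SZ, SSSZ))))))
  [10] S(S(S(S(S(add(SZ, mul(SZ, SSSZ)))))))
  [11] S(S(S(S(S(S(add(Z, mul(SZ, SSSZ))))))))
  [12] S(S(S(S(S(S(mul(SZ, SSSZ)))))))
  [13] S(S(S(S(S(S(add(SSSZ, mul(Z, SSSZ))))))))
  [14] S(S(S(S(S(S(S(add(SSZ, mul(Z, SSSZ)))))))))
  [15] S(S(S(S(S(S(S(S(add(SZ, mul(Z, SSSZ))))))))))
  [16] S(S(S(S(S(S(S(S(S(add(Z, mul(Z, SSSZ)))))))))))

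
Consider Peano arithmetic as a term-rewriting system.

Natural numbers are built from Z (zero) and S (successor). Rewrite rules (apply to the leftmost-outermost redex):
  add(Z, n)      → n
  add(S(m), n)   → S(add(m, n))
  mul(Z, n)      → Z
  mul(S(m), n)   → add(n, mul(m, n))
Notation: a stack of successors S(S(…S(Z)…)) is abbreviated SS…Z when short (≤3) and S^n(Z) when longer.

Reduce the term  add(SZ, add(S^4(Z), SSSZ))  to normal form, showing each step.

Answer: normal form = S^8(Z)  (in 7 steps)

Reduction:
  start: add(SZ, add(S^4(Z), SSSZ))
  [1] S(add(Z, add(S^4(Z), SSSZ)))
  [2] S(add(S^4(Z), SSSZ))
  [3] S(S(add(SSSZ, SSSZ)))
  [4] S(S(S(add(SSZ, SSSZ))))
  [5] S(S(S(S(add(SZ, SSSZ)))))
  [6] S(S(S(S(S(add(Z, SSSZ))))))
  [7] S^8(Z)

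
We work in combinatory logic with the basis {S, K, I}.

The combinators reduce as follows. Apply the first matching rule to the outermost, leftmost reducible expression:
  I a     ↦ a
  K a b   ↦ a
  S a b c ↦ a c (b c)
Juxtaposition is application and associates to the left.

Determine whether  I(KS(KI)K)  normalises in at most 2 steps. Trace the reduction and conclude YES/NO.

  start: I(KS(KI)K)
  →1  KS(KI)K
  →2  SK

Answer: YES — reaches normal form SK in 2 ≤ 2 steps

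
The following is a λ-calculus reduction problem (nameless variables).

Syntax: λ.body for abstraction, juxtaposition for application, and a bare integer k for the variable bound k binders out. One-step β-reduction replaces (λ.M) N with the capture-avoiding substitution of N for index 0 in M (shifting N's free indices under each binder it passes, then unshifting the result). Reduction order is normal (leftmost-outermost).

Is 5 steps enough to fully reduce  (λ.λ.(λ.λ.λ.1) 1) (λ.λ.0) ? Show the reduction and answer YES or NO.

Answer: YES — reaches normal form λ.λ.λ.1 in 2 ≤ 5 steps

Reduction:
  start: (λ.λ.(λ.λ.λ.1) 1) (λ.λ.0)
  step 1: λ.(λ.λ.λ.1) (λ.λ.0)
  step 2: λ.λ.λ.1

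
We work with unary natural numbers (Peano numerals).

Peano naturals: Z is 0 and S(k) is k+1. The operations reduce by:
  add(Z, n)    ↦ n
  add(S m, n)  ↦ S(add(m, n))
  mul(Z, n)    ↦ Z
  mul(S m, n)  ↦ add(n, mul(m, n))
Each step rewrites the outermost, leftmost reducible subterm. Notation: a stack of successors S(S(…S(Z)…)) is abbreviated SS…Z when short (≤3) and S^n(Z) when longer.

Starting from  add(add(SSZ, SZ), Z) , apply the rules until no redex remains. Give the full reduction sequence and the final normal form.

Answer: normal form = SSSZ  (in 7 steps)

Derivation:
  start: add(add(SSZ, SZ), Z)
  →1  add(S(add(SZ, SZ)), Z)
  →2  S(add(add(SZ, SZ), Z))
  →3  S(add(S(add(Z, SZ)), Z))
  →4  S(S(add(add(Z, SZ), Z)))
  →5  S(S(add(SZ, Z)))
  →6  S(S(S(add(Z, Z))))
  →7  SSSZ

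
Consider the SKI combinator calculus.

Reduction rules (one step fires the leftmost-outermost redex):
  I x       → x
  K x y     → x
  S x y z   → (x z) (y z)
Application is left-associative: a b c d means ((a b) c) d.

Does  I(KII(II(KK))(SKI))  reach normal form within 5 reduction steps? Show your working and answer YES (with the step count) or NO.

  start: I(KII(II(KK))(SKI))
  →1  KII(II(KK))(SKI)
  →2  I(II(KK))(SKI)
  →3  II(KK)(SKI)
  →4  I(KK)(SKI)
  →5  KK(SKI)

Answer: NO — after 5 steps the term is KK(SKI), not yet normal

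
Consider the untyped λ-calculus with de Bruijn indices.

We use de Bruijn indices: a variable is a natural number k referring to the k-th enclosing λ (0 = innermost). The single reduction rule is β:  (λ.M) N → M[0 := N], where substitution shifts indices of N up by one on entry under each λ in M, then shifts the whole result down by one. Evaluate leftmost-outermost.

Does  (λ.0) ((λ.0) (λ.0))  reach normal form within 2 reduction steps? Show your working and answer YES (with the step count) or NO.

  start: (λ.0) ((λ.0) (λ.0))
  [1] (λ.0) (λ.0)
  [2] λ.0

Answer: YES — reaches normal form λ.0 in 2 ≤ 2 steps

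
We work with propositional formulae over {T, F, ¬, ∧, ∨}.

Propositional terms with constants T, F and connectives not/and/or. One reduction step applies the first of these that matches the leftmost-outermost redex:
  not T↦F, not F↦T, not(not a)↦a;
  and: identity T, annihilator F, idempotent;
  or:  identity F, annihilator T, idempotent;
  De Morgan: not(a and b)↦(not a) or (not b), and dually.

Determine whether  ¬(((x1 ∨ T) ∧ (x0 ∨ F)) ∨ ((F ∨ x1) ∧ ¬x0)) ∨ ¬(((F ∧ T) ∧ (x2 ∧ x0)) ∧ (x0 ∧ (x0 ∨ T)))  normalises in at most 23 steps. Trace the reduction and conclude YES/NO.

  start: ¬(((x1 ∨ T) ∧ (x0 ∨ F)) ∨ ((F ∨ x1) ∧ ¬x0)) ∨ ¬(((F ∧ T) ∧ (x2 ∧ x0)) ∧ (x0 ∧ (x0 ∨ T)))
  →1  (¬((x1 ∨ T) ∧ (x0 ∨ F)) ∧ ¬((F ∨ x1) ∧ ¬x0)) ∨ ¬(((F ∧ T) ∧ (x2 ∧ x0)) ∧ (x0 ∧ (x0 ∨ T)))
  →2  ((¬(x1 ∨ T) ∨ ¬(x0 ∨ F)) ∧ ¬((F ∨ x1) ∧ ¬x0)) ∨ ¬(((F ∧ T) ∧ (x2 ∧ x0)) ∧ (x0 ∧ (x0 ∨ T)))
  →3  (((¬x1 ∧ ¬T) ∨ ¬(x0 ∨ F)) ∧ ¬((F ∨ x1) ∧ ¬x0)) ∨ ¬(((F ∧ T) ∧ (x2 ∧ x0)) ∧ (x0 ∧ (x0 ∨ T)))
  →4  (((¬x1 ∧ F) ∨ ¬(x0 ∨ F)) ∧ ¬((F ∨ x1) ∧ ¬x0)) ∨ ¬(((F ∧ T) ∧ (x2 ∧ x0)) ∧ (x0 ∧ (x0 ∨ T)))
  →5  ((F ∨ ¬(x0 ∨ F)) ∧ ¬((F ∨ x1) ∧ ¬x0)) ∨ ¬(((F ∧ T) ∧ (x2 ∧ x0)) ∧ (x0 ∧ (x0 ∨ T)))
  →6  (¬(x0 ∨ F) ∧ ¬((F ∨ x1) ∧ ¬x0)) ∨ ¬(((F ∧ T) ∧ (x2 ∧ x0)) ∧ (x0 ∧ (x0 ∨ T)))
  →7  ((¬x0 ∧ ¬F) ∧ ¬((F ∨ x1) ∧ ¬x0)) ∨ ¬(((F ∧ T) ∧ (x2 ∧ x0)) ∧ (x0 ∧ (x0 ∨ T)))
  →8  ((¬x0 ∧ T) ∧ ¬((F ∨ x1) ∧ ¬x0)) ∨ ¬(((F ∧ T) ∧ (x2 ∧ x0)) ∧ (x0 ∧ (x0 ∨ T)))
  →9  (¬x0 ∧ ¬((F ∨ x1) ∧ ¬x0)) ∨ ¬(((F ∧ T) ∧ (x2 ∧ x0)) ∧ (x0 ∧ (x0 ∨ T)))
  →10  (¬x0 ∧ (¬(F ∨ x1) ∨ ¬¬x0)) ∨ ¬(((F ∧ T) ∧ (x2 ∧ x0)) ∧ (x0 ∧ (x0 ∨ T)))
  →11  (¬x0 ∧ ((¬F ∧ ¬x1) ∨ ¬¬x0)) ∨ ¬(((F ∧ T) ∧ (x2 ∧ x0)) ∧ (x0 ∧ (x0 ∨ T)))
  →12  (¬x0 ∧ ((T ∧ ¬x1) ∨ ¬¬x0)) ∨ ¬(((F ∧ T) ∧ (x2 ∧ x0)) ∧ (x0 ∧ (x0 ∨ T)))
  →13  (¬x0 ∧ (¬x1 ∨ ¬¬x0)) ∨ ¬(((F ∧ T) ∧ (x2 ∧ x0)) ∧ (x0 ∧ (x0 ∨ T)))
  →14  (¬x0 ∧ (¬x1 ∨ x0)) ∨ ¬(((F ∧ T) ∧ (x2 ∧ x0)) ∧ (x0 ∧ (x0 ∨ T)))
  →15  (¬x0 ∧ (¬x1 ∨ x0)) ∨ (¬((F ∧ T) ∧ (x2 ∧ x0)) ∨ ¬(x0 ∧ (x0 ∨ T)))
  →16  (¬x0 ∧ (¬x1 ∨ x0)) ∨ ((¬(F ∧ T) ∨ ¬(x2 ∧ x0)) ∨ ¬(x0 ∧ (x0 ∨ T)))
  →17  (¬x0 ∧ (¬x1 ∨ x0)) ∨ (((¬F ∨ ¬T) ∨ ¬(x2 ∧ x0)) ∨ ¬(x0 ∧ (x0 ∨ T)))
  →18  (¬x0 ∧ (¬x1 ∨ x0)) ∨ (((T ∨ ¬T) ∨ ¬(x2 ∧ x0)) ∨ ¬(x0 ∧ (x0 ∨ T)))
  →19  (¬x0 ∧ (¬x1 ∨ x0)) ∨ ((T ∨ ¬(x2 ∧ x0)) ∨ ¬(x0 ∧ (x0 ∨ T)))
  →20  (¬x0 ∧ (¬x1 ∨ x0)) ∨ (T ∨ ¬(x0 ∧ (x0 ∨ T)))
  →21  (¬x0 ∧ (¬x1 ∨ x0)) ∨ T
  →22  T

Answer: YES — reaches normal form T in 22 ≤ 23 steps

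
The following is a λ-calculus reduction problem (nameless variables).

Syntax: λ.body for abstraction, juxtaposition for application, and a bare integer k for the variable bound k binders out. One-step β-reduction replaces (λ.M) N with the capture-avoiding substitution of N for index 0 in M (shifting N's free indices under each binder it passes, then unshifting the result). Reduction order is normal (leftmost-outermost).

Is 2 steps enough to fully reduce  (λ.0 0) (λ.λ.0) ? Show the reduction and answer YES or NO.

Answer: YES — reaches normal form λ.0 in 2 ≤ 2 steps

Derivation:
  start: (λ.0 0) (λ.λ.0)
  step 1: (λ.λ.0) (λ.λ.0)
  step 2: λ.0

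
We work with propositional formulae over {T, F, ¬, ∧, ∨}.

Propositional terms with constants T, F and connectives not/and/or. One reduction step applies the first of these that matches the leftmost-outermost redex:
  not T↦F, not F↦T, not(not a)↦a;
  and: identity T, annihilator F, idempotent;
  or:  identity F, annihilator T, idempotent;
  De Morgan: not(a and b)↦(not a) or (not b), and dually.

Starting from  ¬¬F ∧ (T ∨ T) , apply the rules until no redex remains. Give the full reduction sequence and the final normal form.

Answer: normal form = F  (in 2 steps)

Derivation:
  start: ¬¬F ∧ (T ∨ T)
  →1  F ∧ (T ∨ T)
  →2  F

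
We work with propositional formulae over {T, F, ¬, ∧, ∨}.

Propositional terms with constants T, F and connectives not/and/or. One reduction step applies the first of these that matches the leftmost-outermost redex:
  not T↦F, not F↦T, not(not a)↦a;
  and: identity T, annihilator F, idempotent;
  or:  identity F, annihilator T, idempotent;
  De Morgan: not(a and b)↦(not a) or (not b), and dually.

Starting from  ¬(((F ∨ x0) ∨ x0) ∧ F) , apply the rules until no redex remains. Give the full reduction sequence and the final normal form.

Answer: normal form = T  (in 8 steps)

Derivation:
  start: ¬(((F ∨ x0) ∨ x0) ∧ F)
  [1] ¬((F ∨ x0) ∨ x0) ∨ ¬F
  [2] (¬(F ∨ x0) ∧ ¬x0) ∨ ¬F
  [3] ((¬F ∧ ¬x0) ∧ ¬x0) ∨ ¬F
  [4] ((T ∧ ¬x0) ∧ ¬x0) ∨ ¬F
  [5] (¬x0 ∧ ¬x0) ∨ ¬F
  [6] ¬x0 ∨ ¬F
  [7] ¬x0 ∨ T
  [8] T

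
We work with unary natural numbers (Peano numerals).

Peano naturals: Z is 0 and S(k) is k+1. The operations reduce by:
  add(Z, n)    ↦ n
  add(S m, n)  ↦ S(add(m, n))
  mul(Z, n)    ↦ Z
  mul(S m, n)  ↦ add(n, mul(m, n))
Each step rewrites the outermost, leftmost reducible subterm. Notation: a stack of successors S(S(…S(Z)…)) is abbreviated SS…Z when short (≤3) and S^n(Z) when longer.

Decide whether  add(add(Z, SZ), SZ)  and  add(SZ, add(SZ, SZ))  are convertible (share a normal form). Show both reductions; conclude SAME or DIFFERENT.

Term A:
  start: add(add(Z, SZ), SZ)
  →1  add(SZ, SZ)
  →2  S(add(Z, SZ))
  →3  SSZ

Term B:
  start: add(SZ, add(SZ, SZ))
  →1  S(add(Z, add(SZ, SZ)))
  →2  S(add(SZ, SZ))
  →3  S(S(add(Z, SZ)))
  →4  SSSZ

Answer: DIFFERENT — A ⇓ SSZ, B ⇓ SSSZ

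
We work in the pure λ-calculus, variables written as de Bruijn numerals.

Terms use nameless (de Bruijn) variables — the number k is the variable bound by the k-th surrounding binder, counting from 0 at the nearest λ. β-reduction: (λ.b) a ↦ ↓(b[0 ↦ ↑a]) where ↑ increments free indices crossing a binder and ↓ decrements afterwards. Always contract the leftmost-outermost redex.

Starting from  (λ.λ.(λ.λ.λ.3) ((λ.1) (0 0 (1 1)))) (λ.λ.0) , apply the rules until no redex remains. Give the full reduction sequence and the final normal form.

Answer: normal form = λ.λ.λ.2  (in 2 steps)

Reduction:
  start: (λ.λ.(λ.λ.λ.3) ((λ.1) (0 0 (1 1)))) (λ.λ.0)
  step 1: λ.(λ.λ.λ.3) ((λ.1) (0 0 ((λ.λ.0) (λ.λ.0))))
  step 2: λ.λ.λ.2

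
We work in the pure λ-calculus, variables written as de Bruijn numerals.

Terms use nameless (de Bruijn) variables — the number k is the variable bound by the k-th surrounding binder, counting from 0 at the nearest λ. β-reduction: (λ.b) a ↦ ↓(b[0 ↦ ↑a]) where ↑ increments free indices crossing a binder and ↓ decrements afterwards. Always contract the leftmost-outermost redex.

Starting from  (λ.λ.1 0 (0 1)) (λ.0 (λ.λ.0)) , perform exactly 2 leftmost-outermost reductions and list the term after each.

Answer: after 2 steps: λ.0 (λ.λ.0) (0 (λ.0 (λ.λ.0)))

Working:
  start: (λ.λ.1 0 (0 1)) (λ.0 (λ.λ.0))
  [1] λ.(λ.0 (λ.λ.0)) 0 (0 (λ.0 (λ.λ.0)))
  [2] λ.0 (λ.λ.0) (0 (λ.0 (λ.λ.0)))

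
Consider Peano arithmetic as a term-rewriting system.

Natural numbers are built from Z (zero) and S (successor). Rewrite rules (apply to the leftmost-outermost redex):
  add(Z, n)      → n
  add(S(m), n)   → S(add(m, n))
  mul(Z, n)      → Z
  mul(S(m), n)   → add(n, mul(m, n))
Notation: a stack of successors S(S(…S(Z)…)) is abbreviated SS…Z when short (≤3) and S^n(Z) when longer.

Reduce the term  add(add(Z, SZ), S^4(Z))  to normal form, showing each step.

  start: add(add(Z, SZ), S^4(Z))
  [1] add(SZ, S^4(Z))
  [2] S(add(Z, S^4(Z)))
  [3] S^5(Z)

Answer: normal form = S^5(Z)  (in 3 steps)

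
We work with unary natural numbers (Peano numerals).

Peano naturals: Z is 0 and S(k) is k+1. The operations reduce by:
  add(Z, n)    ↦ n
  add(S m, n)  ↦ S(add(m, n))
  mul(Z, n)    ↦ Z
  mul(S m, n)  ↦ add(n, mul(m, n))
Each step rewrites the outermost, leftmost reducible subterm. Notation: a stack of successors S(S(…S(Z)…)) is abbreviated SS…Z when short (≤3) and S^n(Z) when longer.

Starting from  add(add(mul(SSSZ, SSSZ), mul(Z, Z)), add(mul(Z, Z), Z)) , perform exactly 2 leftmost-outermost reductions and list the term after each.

Answer: after 2 steps: add(add(S(add(SSZ, mul(SSZ, SSSZ))), mul(Z, Z)), add(mul(Z, Z), Z))

Reduction:
  start: add(add(mul(SSSZ, SSSZ), mul(Z, Z)), add(mul(Z, Z), Z))
  [1] add(add(add(SSSZ, mul(SSZ, SSSZ)), mul(Z, Z)), add(mul(Z, Z), Z))
  [2] add(add(S(add(SSZ, mul(SSZ, SSSZ))), mul(Z, Z)), add(mul(Z, Z), Z))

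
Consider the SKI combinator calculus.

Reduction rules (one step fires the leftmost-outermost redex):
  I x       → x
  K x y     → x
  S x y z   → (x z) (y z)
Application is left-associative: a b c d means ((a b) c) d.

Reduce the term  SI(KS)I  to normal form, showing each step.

  start: SI(KS)I
  →1  II(KSI)
  →2  I(KSI)
  →3  KSI
  →4  S

Answer: normal form = S  (in 4 steps)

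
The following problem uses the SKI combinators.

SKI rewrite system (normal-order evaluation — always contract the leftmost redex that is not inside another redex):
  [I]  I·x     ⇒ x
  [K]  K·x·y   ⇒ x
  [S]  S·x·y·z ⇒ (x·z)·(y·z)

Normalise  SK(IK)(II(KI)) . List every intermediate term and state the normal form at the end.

  start: SK(IK)(II(KI))
  step 1: K(II(KI))(IK(II(KI)))
  step 2: II(KI)
  step 3: I(KI)
  step 4: KI

Answer: normal form = KI  (in 4 steps)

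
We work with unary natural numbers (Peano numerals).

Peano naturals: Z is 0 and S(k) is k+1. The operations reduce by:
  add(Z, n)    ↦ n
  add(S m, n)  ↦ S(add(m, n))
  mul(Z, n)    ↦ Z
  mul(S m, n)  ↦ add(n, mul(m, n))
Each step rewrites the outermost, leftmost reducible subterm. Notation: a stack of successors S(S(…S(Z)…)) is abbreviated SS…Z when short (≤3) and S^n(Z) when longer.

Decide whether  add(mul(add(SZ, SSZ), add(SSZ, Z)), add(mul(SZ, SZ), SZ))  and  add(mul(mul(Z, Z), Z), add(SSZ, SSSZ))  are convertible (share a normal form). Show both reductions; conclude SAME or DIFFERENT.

Answer: DIFFERENT — A ⇓ S^8(Z), B ⇓ S^5(Z)

Reduction:
Term A:
  start: add(mul(add(SZ, SSZ), add(SSZ, Z)), add(mul(SZ, SZ), SZ))
  →1  add(mul(S(add(Z, SSZ)), add(SSZ, Z)), add(mul(SZ, SZ), SZ))
  →2  add(add(add(SSZ, Z), mul(add(Z, SSZ), add(SSZ, Z))), add(mul(SZ, SZ), SZ))
  →3  add(add(S(add(SZ, Z)), mul(add(Z, SSZ), add(SSZ, Z))), add(mul(SZ, SZ), SZ))
  →4  add(S(add(add(SZ, Z), mul(add(Z, SSZ), add(SSZ, Z)))), add(mul(SZ, SZ), SZ))
  →5  S(add(add(add(SZ, Z), mul(add(Z, SSZ), add(SSZ, Z))), add(mul(SZ, SZ), SZ)))
  →6  S(add(add(S(add(Z, Z)), mul(add(Z, SSZ), add(SSZ, Z))), add(mul(SZ, SZ), SZ)))
  →7  S(add(S(add(add(Z, Z), mul(add(Z, SSZ), add(SSZ, Z)))), add(mul(SZ, SZ), SZ)))
  →8  S(S(add(add(add(Z, Z), mul(add(Z, SSZ), add(SSZ, Z))), add(mul(SZ, SZ), SZ))))
  →9  S(S(add(add(Z, mul(add(Z, SSZ), add(SSZ, Z))), add(mul(SZ, SZ), SZ))))
  →10  S(S(add(mul(add(Z, SSZ), add(SSZ, Z)), add(mul(SZ, SZ), SZ))))
  →11  S(S(add(mul(SSZ, add(SSZ, Z)), add(mul(SZ, SZ), SZ))))
  →12  S(S(add(add(add(SSZ, Z), mul(SZ, add(SSZ, Z))), add(mul(SZ, SZ), SZ))))
  →13  S(S(add(add(S(add(SZ, Z)), mul(SZ, add(SSZ, Z))), add(mul(SZ, SZ), SZ))))
  →14  S(S(add(S(add(add(SZ, Z), mul(SZ, add(SSZ, Z)))), add(mul(SZ, SZ), SZ))))
  →15  S(S(S(add(add(add(SZ, Z), mul(SZ, add(SSZ, Z))), add(mul(SZ, SZ), SZ)))))
  →16  S(S(S(add(add(S(add(Z, Z)), mul(SZ, add(SSZ, Z))), add(mul(SZ, SZ), SZ)))))
  →17  S(S(S(add(S(add(add(Z, Z), mul(SZ, add(SSZ, Z)))), add(mul(SZ, SZ), SZ)))))
  →18  S(S(S(S(add(add(add(Z, Z), mul(SZ, add(SSZ, Z))), add(mul(SZ, SZ), SZ))))))
  →19  S(S(S(S(add(add(Z, mul(SZ, add(SSZ, Z))), add(mul(SZ, SZ), SZ))))))
  →20  S(S(S(S(add(mul(SZ, add(SSZ, Z)), add(mul(SZ, SZ), SZ))))))
  →21  S(S(S(S(add(add(add(SSZ, Z), mul(Z, add(SSZ, Z))), add(mul(SZ, SZ), SZ))))))
  →22  S(S(S(S(add(add(S(add(SZ, Z)), mul(Z, add(SSZ, Z))), add(mul(SZ, SZ), SZ))))))
  →23  S(S(S(S(add(S(add(add(SZ, Z), mul(Z, add(SSZ, Z)))), add(mul(SZ, SZ), SZ))))))
  →24  S(S(S(S(S(add(add(add(SZ, Z), mul(Z, add(SSZ, Z))), add(mul(SZ, SZ), SZ)))))))
  →25  S(S(S(S(S(add(add(S(add(Z, Z)), mul(Z, add(SSZ, Z))), add(mul(SZ, SZ), SZ)))))))
  →26  S(S(S(S(S(add(S(add(add(Z, Z), mul(Z, add(SSZ, Z)))), add(mul(SZ, SZ), SZ)))))))
  →27  S(S(S(S(S(S(add(add(add(Z, Z), mul(Z, add(SSZ, Z))), add(mul(SZ, SZ), SZ))))))))
  →28  S(S(S(S(S(S(add(add(Z, mul(Z, add(SSZ, Z))), add(mul(SZ, SZ), SZ))))))))
  →29  S(S(S(S(S(S(add(mul(Z, add(SSZ, Z)), add(mul(SZ, SZ), SZ))))))))
  →30  S(S(S(S(S(S(add(Z, add(mul(SZ, SZ), SZ))))))))
  →31  S(S(S(S(S(S(add(mul(SZ, SZ), SZ)))))))
  →32  S(S(S(S(S(S(add(add(SZ, mul(Z, SZ)), SZ)))))))
  →33  S(S(S(S(S(S(add(S(add(Z, mul(Z, SZ))), SZ)))))))
  →34  S(S(S(S(S(S(S(add(add(Z, mul(Z, SZ)), SZ))))))))
  →35  S(S(S(S(S(S(S(add(mul(Z, SZ), SZ))))))))
  →36  S(S(S(S(S(S(S(add(Z, SZ))))))))
  →37  S^8(Z)

Term B:
  start: add(mul(mul(Z, Z), Z), add(SSZ, SSSZ))
  →1  add(mul(Z, Z), add(SSZ, SSSZ))
  →2  add(Z, add(SSZ, SSSZ))
  →3  add(SSZ, SSSZ)
  →4  S(add(SZ, SSSZ))
  →5  S(S(add(Z, SSSZ)))
  →6  S^5(Z)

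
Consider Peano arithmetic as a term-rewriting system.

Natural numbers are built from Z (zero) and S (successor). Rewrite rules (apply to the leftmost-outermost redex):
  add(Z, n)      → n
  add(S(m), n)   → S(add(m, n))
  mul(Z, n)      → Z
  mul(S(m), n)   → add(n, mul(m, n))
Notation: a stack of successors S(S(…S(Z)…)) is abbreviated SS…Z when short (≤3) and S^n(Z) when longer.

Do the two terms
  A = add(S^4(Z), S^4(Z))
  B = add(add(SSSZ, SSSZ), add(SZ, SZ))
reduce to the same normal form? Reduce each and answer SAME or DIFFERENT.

Term A:
  start: add(S^4(Z), S^4(Z))
  step 1: S(add(SSSZ, S^4(Z)))
  step 2: S(S(add(SSZ, S^4(Z))))
  step 3: S(S(S(add(SZ, S^4(Z)))))
  step 4: S(S(S(S(add(Z, S^4(Z))))))
  step 5: S^8(Z)

Term B:
  start: add(add(SSSZ, SSSZ), add(SZ, SZ))
  step 1: add(S(add(SSZ, SSSZ)), add(SZ, SZ))
  step 2: S(add(add(SSZ, SSSZ), add(SZ, SZ)))
  step 3: S(add(S(add(SZ, SSSZ)), add(SZ, SZ)))
  step 4: S(S(add(add(SZ, SSSZ), add(SZ, SZ))))
  step 5: S(S(add(S(add(Z, SSSZ)), add(SZ, SZ))))
  step 6: S(S(S(add(add(Z, SSSZ), add(SZ, SZ)))))
  step 7: S(S(S(add(SSSZ, add(SZ, SZ)))))
  step 8: S(S(S(S(add(SSZ, add(SZ, SZ))))))
  step 9: S(S(S(S(S(add(SZ, add(SZ, SZ)))))))
  step 10: S(S(S(S(S(S(add(Z, add(SZ, SZ))))))))
  step 11: S(S(S(S(S(S(add(SZ, SZ)))))))
  step 12: S(S(S(S(S(S(S(add(Z, SZ))))))))
  step 13: S^8(Z)

Answer: SAME — A ⇓ S^8(Z), B ⇓ S^8(Z)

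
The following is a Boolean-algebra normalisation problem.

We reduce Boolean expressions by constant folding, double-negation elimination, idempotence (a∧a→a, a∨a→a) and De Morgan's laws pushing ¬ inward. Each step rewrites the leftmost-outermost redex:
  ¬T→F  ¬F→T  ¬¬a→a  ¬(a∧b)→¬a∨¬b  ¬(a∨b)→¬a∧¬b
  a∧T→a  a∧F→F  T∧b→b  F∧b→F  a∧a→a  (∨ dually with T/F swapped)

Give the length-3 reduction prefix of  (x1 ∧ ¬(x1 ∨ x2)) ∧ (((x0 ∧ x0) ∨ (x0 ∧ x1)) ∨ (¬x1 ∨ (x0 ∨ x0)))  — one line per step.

Answer: after 3 steps: (x1 ∧ (¬x1 ∧ ¬x2)) ∧ ((x0 ∨ (x0 ∧ x1)) ∨ (¬x1 ∨ x0))

Derivation:
  start: (x1 ∧ ¬(x1 ∨ x2)) ∧ (((x0 ∧ x0) ∨ (x0 ∧ x1)) ∨ (¬x1 ∨ (x0 ∨ x0)))
  [1] (x1 ∧ (¬x1 ∧ ¬x2)) ∧ (((x0 ∧ x0) ∨ (x0 ∧ x1)) ∨ (¬x1 ∨ (x0 ∨ x0)))
  [2] (x1 ∧ (¬x1 ∧ ¬x2)) ∧ ((x0 ∨ (x0 ∧ x1)) ∨ (¬x1 ∨ (x0 ∨ x0)))
  [3] (x1 ∧ (¬x1 ∧ ¬x2)) ∧ ((x0 ∨ (x0 ∧ x1)) ∨ (¬x1 ∨ x0))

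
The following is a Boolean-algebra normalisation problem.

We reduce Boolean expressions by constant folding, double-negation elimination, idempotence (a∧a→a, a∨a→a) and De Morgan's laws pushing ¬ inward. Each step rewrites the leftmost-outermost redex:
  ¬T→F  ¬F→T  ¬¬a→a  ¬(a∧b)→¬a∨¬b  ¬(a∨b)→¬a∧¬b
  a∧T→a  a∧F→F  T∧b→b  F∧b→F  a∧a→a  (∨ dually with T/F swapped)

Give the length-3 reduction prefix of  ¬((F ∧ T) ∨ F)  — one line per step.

  start: ¬((F ∧ T) ∨ F)
  →1  ¬(F ∧ T) ∧ ¬F
  →2  (¬F ∨ ¬T) ∧ ¬F
  →3  (T ∨ ¬T) ∧ ¬F

Answer: after 3 steps: (T ∨ ¬T) ∧ ¬F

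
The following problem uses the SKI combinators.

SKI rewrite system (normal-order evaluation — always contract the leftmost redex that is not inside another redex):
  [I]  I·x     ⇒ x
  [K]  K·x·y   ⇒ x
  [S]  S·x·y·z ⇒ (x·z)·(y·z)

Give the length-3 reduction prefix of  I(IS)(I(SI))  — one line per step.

Answer: after 3 steps: S(SI)

Reduction:
  start: I(IS)(I(SI))
  step 1: IS(I(SI))
  step 2: S(I(SI))
  step 3: S(SI)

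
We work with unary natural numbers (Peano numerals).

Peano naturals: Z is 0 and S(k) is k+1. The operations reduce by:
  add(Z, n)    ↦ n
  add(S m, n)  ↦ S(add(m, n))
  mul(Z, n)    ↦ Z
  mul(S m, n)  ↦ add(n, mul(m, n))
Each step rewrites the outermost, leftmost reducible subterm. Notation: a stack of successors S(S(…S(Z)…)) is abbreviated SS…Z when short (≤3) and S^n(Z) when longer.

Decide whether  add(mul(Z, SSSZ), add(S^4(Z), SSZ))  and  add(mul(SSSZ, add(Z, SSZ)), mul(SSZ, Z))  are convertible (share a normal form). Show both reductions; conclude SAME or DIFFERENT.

Term A:
  start: add(mul(Z, SSSZ), add(S^4(Z), SSZ))
  step 1: add(Z, add(S^4(Z), SSZ))
  step 2: add(S^4(Z), SSZ)
  step 3: S(add(SSSZ, SSZ))
  step 4: S(S(add(SSZ, SSZ)))
  step 5: S(S(S(add(SZ, SSZ))))
  step 6: S(S(S(S(add(Z, SSZ)))))
  step 7: S^6(Z)

Term B:
  start: add(mul(SSSZ, add(Z, SSZ)), mul(SSZ, Z))
  step 1: add(add(add(Z, SSZ), mul(SSZ, add(Z, SSZ))), mul(SSZ, Z))
  step 2: add(add(SSZ, mul(SSZ, add(Z, SSZ))), mul(SSZ, Z))
  step 3: add(S(add(SZ, mul(SSZ, add(Z, SSZ)))), mul(SSZ, Z))
  step 4: S(add(add(SZ, mul(SSZ, add(Z, SSZ))), mul(SSZ, Z)))
  step 5: S(add(S(add(Z, mul(SSZ, add(Z, SSZ)))), mul(SSZ, Z)))
  step 6: S(S(add(add(Z, mul(SSZ, add(Z, SSZ))), mul(SSZ, Z))))
  step 7: S(S(add(mul(SSZ, add(Z, SSZ)), mul(SSZ, Z))))
  step 8: S(S(add(add(add(Z, SSZ), mul(SZ, add(Z, SSZ))), mul(SSZ, Z))))
  step 9: S(S(add(add(SSZ, mul(SZ, add(Z, SSZ))), mul(SSZ, Z))))
  step 10: S(S(add(S(add(SZ, mul(SZ, add(Z, SSZ)))), mul(SSZ, Z))))
  step 11: S(S(S(add(add(SZ, mul(SZ, add(Z, SSZ))), mul(SSZ, Z)))))
  step 12: S(S(S(add(S(add(Z, mul(SZ, add(Z, SSZ)))), mul(SSZ, Z)))))
  step 13: S(S(S(S(add(add(Z, mul(SZ, add(Z, SSZ))), mul(SSZ, Z))))))
  step 14: S(S(S(S(add(mul(SZ, add(Z, SSZ)), mul(SSZ, Z))))))
  step 15: S(S(S(S(add(add(add(Z, SSZ), mul(Z, add(Z, SSZ))), mul(SSZ, Z))))))
  step 16: S(S(S(S(add(add(SSZ, mul(Z, add(Z, SSZ))), mul(SSZ, Z))))))
  step 17: S(S(S(S(add(S(add(SZ, mul(Z, add(Z, SSZ)))), mul(SSZ, Z))))))
  step 18: S(S(S(S(S(add(add(SZ, mul(Z, add(Z, SSZ))), mul(SSZ, Z)))))))
  step 19: S(S(S(S(S(add(S(add(Z, mul(Z, add(Z, SSZ)))), mul(SSZ, Z)))))))
  step 20: S(S(S(S(S(S(add(add(Z, mul(Z, add(Z, SSZ))), mul(SSZ, Z))))))))
  step 21: S(S(S(S(S(S(add(mul(Z, add(Z, SSZ)), mul(SSZ, Z))))))))
  step 22: S(S(S(S(S(S(add(Z, mul(SSZ, Z))))))))
  step 23: S(S(S(S(S(S(mul(SSZ, Z)))))))
  step 24: S(S(S(S(S(S(add(Z, mul(SZ, Z))))))))
  step 25: S(S(S(S(S(S(mul(SZ, Z)))))))
  step 26: S(S(S(S(S(S(add(Z, mul(Z, Z))))))))
  step 27: S(S(S(S(S(S(mul(Z, Z)))))))
  step 28: S^6(Z)

Answer: SAME — A ⇓ S^6(Z), B ⇓ S^6(Z)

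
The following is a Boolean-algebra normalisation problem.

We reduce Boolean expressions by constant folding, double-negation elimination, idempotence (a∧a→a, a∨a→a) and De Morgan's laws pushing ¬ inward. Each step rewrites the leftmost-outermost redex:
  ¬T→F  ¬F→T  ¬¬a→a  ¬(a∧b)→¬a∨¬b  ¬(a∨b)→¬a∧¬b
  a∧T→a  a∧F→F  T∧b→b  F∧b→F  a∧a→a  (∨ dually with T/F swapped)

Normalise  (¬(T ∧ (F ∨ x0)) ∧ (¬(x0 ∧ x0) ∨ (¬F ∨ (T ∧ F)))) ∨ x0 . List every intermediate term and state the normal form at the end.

Answer: normal form = ¬x0 ∨ x0  (in 12 steps)

Derivation:
  start: (¬(T ∧ (F ∨ x0)) ∧ (¬(x0 ∧ x0) ∨ (¬F ∨ (T ∧ F)))) ∨ x0
  step 1: ((¬T ∨ ¬(F ∨ x0)) ∧ (¬(x0 ∧ x0) ∨ (¬F ∨ (T ∧ F)))) ∨ x0
  step 2: ((F ∨ ¬(F ∨ x0)) ∧ (¬(x0 ∧ x0) ∨ (¬F ∨ (T ∧ F)))) ∨ x0
  step 3: (¬(F ∨ x0) ∧ (¬(x0 ∧ x0) ∨ (¬F ∨ (T ∧ F)))) ∨ x0
  step 4: ((¬F ∧ ¬x0) ∧ (¬(x0 ∧ x0) ∨ (¬F ∨ (T ∧ F)))) ∨ x0
  step 5: ((T ∧ ¬x0) ∧ (¬(x0 ∧ x0) ∨ (¬F ∨ (T ∧ F)))) ∨ x0
  step 6: (¬x0 ∧ (¬(x0 ∧ x0) ∨ (¬F ∨ (T ∧ F)))) ∨ x0
  step 7: (¬x0 ∧ ((¬x0 ∨ ¬x0) ∨ (¬F ∨ (T ∧ F)))) ∨ x0
  step 8: (¬x0 ∧ (¬x0 ∨ (¬F ∨ (T ∧ F)))) ∨ x0
  step 9: (¬x0 ∧ (¬x0 ∨ (T ∨ (T ∧ F)))) ∨ x0
  step 10: (¬x0 ∧ (¬x0 ∨ T)) ∨ x0
  step 11: (¬x0 ∧ T) ∨ x0
  step 12: ¬x0 ∨ x0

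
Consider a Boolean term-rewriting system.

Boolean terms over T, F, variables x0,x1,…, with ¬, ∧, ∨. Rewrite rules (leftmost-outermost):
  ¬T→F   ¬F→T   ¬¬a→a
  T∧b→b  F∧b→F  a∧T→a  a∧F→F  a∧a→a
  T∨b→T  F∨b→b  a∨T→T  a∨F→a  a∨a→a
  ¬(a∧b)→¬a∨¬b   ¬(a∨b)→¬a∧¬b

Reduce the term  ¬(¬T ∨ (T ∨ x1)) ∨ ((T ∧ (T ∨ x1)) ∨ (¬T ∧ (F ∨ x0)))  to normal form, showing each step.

  start: ¬(¬T ∨ (T ∨ x1)) ∨ ((T ∧ (T ∨ x1)) ∨ (¬T ∧ (F ∨ x0)))
  →1  (¬¬T ∧ ¬(T ∨ x1)) ∨ ((T ∧ (T ∨ x1)) ∨ (¬T ∧ (F ∨ x0)))
  →2  (T ∧ ¬(T ∨ x1)) ∨ ((T ∧ (T ∨ x1)) ∨ (¬T ∧ (F ∨ x0)))
  →3  ¬(T ∨ x1) ∨ ((T ∧ (T ∨ x1)) ∨ (¬T ∧ (F ∨ x0)))
  →4  (¬T ∧ ¬x1) ∨ ((T ∧ (T ∨ x1)) ∨ (¬T ∧ (F ∨ x0)))
  →5  (F ∧ ¬x1) ∨ ((T ∧ (T ∨ x1)) ∨ (¬T ∧ (F ∨ x0)))
  →6  F ∨ ((T ∧ (T ∨ x1)) ∨ (¬T ∧ (F ∨ x0)))
  →7  (T ∧ (T ∨ x1)) ∨ (¬T ∧ (F ∨ x0))
  →8  (T ∨ x1) ∨ (¬T ∧ (F ∨ x0))
  →9  T ∨ (¬T ∧ (F ∨ x0))
  →10  T

Answer: normal form = T  (in 10 steps)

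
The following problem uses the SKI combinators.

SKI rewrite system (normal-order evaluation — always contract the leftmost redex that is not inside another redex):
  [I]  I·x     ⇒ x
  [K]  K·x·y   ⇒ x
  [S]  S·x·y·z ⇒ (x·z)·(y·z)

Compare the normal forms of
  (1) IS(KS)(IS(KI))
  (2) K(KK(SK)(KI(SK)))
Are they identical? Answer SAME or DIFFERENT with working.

Term A:
  start: IS(KS)(IS(KI))
  step 1: S(KS)(IS(KI))
  step 2: S(KS)(S(KI))

Term B:
  start: K(KK(SK)(KI(SK)))
  step 1: K(K(KI(SK)))
  step 2: K(KI)

Answer: DIFFERENT — A ⇓ S(KS)(S(KI)), B ⇓ K(KI)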